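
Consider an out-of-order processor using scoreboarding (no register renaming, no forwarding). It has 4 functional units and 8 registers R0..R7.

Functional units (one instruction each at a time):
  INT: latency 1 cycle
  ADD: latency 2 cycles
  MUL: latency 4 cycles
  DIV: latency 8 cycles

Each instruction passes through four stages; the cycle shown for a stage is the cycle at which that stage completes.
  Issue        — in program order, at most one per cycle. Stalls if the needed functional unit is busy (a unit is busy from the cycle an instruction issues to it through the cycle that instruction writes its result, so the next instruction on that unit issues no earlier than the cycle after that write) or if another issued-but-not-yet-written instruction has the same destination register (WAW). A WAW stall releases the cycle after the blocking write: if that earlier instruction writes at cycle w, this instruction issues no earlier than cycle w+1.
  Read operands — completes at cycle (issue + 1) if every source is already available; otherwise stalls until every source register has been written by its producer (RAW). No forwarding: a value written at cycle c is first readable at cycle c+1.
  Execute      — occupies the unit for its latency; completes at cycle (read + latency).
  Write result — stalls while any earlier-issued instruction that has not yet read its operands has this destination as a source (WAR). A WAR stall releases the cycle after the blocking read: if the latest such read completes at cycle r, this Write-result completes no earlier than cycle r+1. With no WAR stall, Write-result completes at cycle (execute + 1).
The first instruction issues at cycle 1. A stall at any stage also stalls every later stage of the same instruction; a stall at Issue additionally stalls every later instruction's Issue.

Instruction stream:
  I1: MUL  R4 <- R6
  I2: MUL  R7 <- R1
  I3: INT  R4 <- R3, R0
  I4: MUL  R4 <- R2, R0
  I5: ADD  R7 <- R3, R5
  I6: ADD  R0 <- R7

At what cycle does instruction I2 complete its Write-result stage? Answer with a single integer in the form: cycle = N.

cycle = 14

  I1 | 1 | 2 | 6 | 7
  I2 | 8 | 9 | 13 | 14   struct: MUL busy until I1 writes@7
  I3 | 9 | 10 | 11 | 12
  I4 | 15 | 16 | 20 | 21   struct: MUL busy until I2 writes@14
  I5 | 16 | 17 | 19 | 20
  I6 | 21 | 22 | 24 | 25   struct: ADD busy until I5 writes@20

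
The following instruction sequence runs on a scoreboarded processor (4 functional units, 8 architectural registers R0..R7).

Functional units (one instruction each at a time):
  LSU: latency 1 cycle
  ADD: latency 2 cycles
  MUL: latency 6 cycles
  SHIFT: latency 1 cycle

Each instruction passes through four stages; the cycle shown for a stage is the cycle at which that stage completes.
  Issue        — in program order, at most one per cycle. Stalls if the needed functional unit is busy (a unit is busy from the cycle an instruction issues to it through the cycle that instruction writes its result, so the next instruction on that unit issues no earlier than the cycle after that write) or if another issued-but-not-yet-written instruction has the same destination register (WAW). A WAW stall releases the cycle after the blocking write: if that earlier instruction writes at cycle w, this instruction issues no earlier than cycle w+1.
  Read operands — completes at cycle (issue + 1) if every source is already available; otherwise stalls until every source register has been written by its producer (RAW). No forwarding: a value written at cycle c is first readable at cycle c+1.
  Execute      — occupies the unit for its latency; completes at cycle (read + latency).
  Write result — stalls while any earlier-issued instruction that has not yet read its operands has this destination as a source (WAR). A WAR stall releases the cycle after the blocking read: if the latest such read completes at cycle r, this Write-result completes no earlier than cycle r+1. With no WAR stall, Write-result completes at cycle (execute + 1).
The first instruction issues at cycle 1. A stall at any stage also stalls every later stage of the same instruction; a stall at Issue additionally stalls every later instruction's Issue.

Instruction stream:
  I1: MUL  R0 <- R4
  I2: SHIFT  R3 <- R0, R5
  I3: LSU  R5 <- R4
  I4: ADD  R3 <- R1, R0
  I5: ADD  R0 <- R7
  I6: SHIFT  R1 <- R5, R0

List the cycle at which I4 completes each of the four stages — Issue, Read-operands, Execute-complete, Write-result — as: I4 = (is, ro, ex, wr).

  I1 | 1 | 2 | 8 | 9
  I2 | 2 | 10 | 11 | 12   RAW R0: wait I1 write@9
  I3 | 3 | 4 | 5 | 11   WAR R5: wait I2 read@10
  I4 | 13 | 14 | 16 | 17   WAW R3: wait I2 write@12
  I5 | 18 | 19 | 21 | 22   struct: ADD busy until I4 writes@17
  I6 | 19 | 23 | 24 | 25   RAW R0: wait I5 write@22

I4 = (13, 14, 16, 17)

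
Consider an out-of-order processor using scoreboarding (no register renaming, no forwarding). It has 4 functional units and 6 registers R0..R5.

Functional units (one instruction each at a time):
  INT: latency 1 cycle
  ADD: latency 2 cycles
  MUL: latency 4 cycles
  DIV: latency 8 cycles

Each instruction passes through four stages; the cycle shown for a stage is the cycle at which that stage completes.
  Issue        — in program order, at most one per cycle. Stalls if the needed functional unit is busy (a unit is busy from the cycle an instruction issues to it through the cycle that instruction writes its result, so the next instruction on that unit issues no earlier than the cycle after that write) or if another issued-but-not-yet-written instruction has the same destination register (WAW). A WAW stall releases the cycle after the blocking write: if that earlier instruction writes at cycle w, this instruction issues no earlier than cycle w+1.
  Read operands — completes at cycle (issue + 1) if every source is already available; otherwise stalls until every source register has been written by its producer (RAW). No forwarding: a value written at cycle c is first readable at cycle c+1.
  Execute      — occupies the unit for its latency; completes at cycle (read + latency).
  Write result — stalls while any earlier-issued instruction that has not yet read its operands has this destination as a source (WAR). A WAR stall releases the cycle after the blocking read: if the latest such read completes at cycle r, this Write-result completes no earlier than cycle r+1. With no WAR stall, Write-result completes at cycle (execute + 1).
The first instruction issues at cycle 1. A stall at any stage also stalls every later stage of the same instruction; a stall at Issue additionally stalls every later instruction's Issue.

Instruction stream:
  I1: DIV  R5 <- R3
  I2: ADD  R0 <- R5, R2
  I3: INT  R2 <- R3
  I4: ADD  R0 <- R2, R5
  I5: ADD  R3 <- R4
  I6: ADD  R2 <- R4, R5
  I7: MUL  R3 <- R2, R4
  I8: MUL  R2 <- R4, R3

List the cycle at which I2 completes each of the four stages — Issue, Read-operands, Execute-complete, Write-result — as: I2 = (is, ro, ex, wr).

I2 = (2, 12, 14, 15)

  I1 | 1 | 2 | 10 | 11
  I2 | 2 | 12 | 14 | 15   RAW R5: wait I1 write@11
  I3 | 3 | 4 | 5 | 13   WAR R2: wait I2 read@12
  I4 | 16 | 17 | 19 | 20   struct: ADD busy until I2 writes@15
  I5 | 21 | 22 | 24 | 25   struct: ADD busy until I4 writes@20
  I6 | 26 | 27 | 29 | 30   struct: ADD busy until I5 writes@25
  I7 | 27 | 31 | 35 | 36   RAW R2: wait I6 write@30
  I8 | 37 | 38 | 42 | 43   struct: MUL busy until I7 writes@36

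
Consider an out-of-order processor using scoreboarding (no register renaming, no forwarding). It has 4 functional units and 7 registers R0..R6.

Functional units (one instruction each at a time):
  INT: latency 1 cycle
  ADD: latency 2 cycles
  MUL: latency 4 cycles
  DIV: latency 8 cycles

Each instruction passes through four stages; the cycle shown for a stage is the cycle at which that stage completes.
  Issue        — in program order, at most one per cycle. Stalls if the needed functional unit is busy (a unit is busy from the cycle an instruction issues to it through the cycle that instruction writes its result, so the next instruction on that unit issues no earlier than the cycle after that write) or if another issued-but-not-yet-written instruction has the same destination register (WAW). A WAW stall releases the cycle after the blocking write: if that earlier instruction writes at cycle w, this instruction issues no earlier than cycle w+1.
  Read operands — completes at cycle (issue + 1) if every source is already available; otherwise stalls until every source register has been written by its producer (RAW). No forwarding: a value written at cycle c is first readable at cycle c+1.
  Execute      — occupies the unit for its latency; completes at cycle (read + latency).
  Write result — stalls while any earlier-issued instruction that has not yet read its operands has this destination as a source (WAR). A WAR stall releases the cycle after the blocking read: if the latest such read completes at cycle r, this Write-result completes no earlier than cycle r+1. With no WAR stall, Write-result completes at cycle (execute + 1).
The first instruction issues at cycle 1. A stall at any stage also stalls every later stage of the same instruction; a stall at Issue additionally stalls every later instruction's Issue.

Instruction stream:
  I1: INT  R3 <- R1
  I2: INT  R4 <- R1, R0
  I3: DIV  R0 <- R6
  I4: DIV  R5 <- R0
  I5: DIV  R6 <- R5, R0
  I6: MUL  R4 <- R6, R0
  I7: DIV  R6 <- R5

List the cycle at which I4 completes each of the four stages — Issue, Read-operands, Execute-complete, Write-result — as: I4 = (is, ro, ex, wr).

I4 = (17, 18, 26, 27)

[I1] 1/2/3/4
[I2] 5/6/7/8  (struct: INT busy until I1 writes@4)
[I3] 6/7/15/16
[I4] 17/18/26/27  (struct: DIV busy until I3 writes@16)
[I5] 28/29/37/38  (struct: DIV busy until I4 writes@27)
[I6] 29/39/43/44  (RAW R6: wait I5 write@38)
[I7] 39/40/48/49  (struct: DIV busy until I5 writes@38)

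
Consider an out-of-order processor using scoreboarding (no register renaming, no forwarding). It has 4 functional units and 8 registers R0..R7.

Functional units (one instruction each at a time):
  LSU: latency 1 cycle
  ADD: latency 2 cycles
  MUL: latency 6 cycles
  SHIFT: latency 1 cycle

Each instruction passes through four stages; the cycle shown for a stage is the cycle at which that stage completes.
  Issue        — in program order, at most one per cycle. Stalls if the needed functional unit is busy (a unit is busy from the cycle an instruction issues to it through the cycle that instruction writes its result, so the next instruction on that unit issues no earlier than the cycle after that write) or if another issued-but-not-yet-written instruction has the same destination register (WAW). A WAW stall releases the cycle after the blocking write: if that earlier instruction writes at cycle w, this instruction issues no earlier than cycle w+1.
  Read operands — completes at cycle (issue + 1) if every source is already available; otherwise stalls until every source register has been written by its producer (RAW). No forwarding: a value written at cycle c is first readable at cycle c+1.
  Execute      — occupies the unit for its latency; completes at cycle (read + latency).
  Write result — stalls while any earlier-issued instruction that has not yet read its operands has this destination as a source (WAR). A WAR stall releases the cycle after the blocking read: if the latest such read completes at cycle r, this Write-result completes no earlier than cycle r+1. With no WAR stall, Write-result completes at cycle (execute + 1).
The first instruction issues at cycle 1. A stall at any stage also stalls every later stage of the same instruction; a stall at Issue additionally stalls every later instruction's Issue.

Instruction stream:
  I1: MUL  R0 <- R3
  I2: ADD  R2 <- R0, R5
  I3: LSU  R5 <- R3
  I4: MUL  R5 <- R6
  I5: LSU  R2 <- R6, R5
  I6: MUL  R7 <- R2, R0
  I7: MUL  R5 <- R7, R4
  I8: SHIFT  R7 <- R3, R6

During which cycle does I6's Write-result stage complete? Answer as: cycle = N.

cycle = 31

I1 -> (1, 2, 8, 9)
I2 -> (2, 10, 12, 13)  // RAW R0: wait I1 write@9
I3 -> (3, 4, 5, 11)  // WAR R5: wait I2 read@10
I4 -> (12, 13, 19, 20)  // WAW R5: wait I3 write@11
I5 -> (14, 21, 22, 23)  // WAW R2: wait I2 write@13, RAW R5: wait I4 write@20
I6 -> (21, 24, 30, 31)  // struct: MUL busy until I4 writes@20, RAW R2: wait I5 write@23
I7 -> (32, 33, 39, 40)  // struct: MUL busy until I6 writes@31
I8 -> (33, 34, 35, 36)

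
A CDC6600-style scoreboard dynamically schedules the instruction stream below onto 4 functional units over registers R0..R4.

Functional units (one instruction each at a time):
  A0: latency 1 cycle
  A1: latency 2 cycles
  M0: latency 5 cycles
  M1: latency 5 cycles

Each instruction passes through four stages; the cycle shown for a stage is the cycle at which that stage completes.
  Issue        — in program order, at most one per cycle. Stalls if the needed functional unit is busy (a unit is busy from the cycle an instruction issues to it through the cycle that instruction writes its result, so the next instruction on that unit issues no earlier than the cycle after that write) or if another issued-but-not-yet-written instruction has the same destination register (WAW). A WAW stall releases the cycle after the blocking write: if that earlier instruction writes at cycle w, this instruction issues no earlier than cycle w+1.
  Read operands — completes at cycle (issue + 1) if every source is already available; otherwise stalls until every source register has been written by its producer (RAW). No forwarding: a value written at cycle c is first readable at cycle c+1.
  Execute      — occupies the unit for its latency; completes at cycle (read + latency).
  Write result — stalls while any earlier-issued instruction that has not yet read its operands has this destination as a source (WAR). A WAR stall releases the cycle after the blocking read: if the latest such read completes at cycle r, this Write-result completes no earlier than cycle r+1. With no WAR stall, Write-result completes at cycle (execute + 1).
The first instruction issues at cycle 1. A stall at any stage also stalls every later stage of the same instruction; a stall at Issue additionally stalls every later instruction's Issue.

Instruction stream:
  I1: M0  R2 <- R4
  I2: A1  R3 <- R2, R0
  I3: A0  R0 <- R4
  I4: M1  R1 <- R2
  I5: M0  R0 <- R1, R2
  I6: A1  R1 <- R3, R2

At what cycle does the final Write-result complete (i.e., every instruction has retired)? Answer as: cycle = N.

I1 -> (1, 2, 7, 8)
I2 -> (2, 9, 11, 12)  // RAW R2: wait I1 write@8
I3 -> (3, 4, 5, 10)  // WAR R0: wait I2 read@9
I4 -> (4, 9, 14, 15)  // RAW R2: wait I1 write@8
I5 -> (11, 16, 21, 22)  // WAW R0: wait I3 write@10, RAW R1: wait I4 write@15
I6 -> (16, 17, 19, 20)  // WAW R1: wait I4 write@15

cycle = 22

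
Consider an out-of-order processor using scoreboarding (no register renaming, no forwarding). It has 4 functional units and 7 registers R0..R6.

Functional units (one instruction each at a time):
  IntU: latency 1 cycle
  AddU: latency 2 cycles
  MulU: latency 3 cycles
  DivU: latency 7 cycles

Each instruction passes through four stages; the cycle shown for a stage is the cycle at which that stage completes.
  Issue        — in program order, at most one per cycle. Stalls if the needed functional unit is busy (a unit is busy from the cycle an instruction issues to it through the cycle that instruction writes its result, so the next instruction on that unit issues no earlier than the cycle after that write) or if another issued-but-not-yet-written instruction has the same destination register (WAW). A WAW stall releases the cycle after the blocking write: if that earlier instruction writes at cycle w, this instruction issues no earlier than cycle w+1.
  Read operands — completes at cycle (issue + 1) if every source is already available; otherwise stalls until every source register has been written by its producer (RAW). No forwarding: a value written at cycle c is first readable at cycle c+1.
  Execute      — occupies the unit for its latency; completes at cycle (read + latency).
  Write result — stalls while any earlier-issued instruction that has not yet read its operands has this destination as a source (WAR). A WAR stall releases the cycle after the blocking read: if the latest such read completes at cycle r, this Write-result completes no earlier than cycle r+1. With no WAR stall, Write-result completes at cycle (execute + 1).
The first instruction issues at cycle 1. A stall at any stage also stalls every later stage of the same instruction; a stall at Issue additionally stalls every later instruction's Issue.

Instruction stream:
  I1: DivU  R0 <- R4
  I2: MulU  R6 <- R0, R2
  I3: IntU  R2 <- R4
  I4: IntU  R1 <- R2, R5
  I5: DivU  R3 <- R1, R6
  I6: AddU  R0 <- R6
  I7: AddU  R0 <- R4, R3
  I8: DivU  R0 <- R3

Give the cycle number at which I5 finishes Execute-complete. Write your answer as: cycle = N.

cycle = 24

[1] I1→DivU
[2] I1 RO; I2→MulU
[3] I3→IntU
[4] I3 RO
[5] I3 EX
[9] I1 EX
[10] I1 WR R0
[11] I2 RO
[12] I3 WR R2
[13] I4→IntU
[14] I2 EX; I4 RO; I5→DivU
[15] I2 WR R6; I4 EX; I6→AddU
[16] I4 WR R1; I6 RO
[17] I5 RO
[18] I6 EX
[19] I6 WR R0
[20] I7→AddU
[24] I5 EX
[25] I5 WR R3
[26] I7 RO
[28] I7 EX
[29] I7 WR R0
[30] I8→DivU
[31] I8 RO
[38] I8 EX
[39] I8 WR R0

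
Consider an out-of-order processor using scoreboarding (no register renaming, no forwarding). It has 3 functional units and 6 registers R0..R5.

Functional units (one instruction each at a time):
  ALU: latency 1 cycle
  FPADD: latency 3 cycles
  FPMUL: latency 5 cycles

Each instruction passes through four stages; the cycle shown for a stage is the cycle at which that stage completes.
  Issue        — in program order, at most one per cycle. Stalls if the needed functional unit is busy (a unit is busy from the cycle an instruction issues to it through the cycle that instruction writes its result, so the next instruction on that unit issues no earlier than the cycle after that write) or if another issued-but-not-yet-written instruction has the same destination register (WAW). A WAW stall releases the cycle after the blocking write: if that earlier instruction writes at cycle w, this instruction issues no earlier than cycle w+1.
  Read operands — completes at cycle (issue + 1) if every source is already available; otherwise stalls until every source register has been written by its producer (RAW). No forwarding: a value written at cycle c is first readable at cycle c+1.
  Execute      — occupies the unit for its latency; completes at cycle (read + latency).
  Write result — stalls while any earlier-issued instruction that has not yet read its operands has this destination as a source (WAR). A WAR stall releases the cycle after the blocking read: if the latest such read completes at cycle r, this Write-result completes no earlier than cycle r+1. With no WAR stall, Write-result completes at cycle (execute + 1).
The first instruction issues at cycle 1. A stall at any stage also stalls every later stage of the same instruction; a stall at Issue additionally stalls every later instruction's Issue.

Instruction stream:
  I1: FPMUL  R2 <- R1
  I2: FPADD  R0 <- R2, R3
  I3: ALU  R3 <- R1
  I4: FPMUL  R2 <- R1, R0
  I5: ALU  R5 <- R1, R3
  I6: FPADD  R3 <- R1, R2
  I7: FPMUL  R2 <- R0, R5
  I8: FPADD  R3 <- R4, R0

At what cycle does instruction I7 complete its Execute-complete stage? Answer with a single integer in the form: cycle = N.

I1 -> (1, 2, 7, 8)
I2 -> (2, 9, 12, 13)  // RAW R2: wait I1 write@8
I3 -> (3, 4, 5, 10)  // WAR R3: wait I2 read@9
I4 -> (9, 14, 19, 20)  // struct: FPMUL busy until I1 writes@8, RAW R0: wait I2 write@13
I5 -> (11, 12, 13, 14)  // struct: ALU busy until I3 writes@10
I6 -> (14, 21, 24, 25)  // struct: FPADD busy until I2 writes@13, RAW R2: wait I4 write@20
I7 -> (21, 22, 27, 28)  // struct: FPMUL busy until I4 writes@20
I8 -> (26, 27, 30, 31)  // struct: FPADD busy until I6 writes@25

cycle = 27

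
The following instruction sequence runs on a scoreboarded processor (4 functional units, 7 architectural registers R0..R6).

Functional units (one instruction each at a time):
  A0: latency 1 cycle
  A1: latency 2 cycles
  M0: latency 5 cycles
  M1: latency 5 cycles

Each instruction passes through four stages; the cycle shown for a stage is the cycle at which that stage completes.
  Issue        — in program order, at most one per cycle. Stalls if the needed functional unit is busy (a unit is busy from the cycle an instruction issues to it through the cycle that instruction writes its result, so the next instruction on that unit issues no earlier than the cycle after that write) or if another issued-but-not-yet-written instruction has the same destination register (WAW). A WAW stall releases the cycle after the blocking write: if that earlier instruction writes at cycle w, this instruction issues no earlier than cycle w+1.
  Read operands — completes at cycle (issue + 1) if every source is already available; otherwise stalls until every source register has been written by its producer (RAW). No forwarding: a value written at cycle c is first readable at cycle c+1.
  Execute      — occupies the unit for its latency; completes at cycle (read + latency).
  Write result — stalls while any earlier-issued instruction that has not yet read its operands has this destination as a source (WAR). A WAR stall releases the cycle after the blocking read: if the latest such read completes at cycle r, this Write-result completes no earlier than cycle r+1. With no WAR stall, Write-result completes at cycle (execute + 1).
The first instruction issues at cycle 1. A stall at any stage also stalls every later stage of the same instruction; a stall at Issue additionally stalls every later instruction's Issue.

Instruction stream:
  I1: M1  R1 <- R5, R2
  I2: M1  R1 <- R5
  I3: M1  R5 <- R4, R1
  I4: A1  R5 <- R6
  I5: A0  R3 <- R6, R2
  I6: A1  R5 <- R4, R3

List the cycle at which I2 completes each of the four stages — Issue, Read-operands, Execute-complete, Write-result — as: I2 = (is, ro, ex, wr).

I2 = (9, 10, 15, 16)

[1] I1→M1
[2] I1 RO
[7] I1 EX
[8] I1 WR R1
[9] I2→M1
[10] I2 RO
[15] I2 EX
[16] I2 WR R1
[17] I3→M1
[18] I3 RO
[23] I3 EX
[24] I3 WR R5
[25] I4→A1
[26] I4 RO · I5→A0
[27] I5 RO
[28] I4 EX · I5 EX
[29] I4 WR R5 · I5 WR R3
[30] I6→A1
[31] I6 RO
[33] I6 EX
[34] I6 WR R5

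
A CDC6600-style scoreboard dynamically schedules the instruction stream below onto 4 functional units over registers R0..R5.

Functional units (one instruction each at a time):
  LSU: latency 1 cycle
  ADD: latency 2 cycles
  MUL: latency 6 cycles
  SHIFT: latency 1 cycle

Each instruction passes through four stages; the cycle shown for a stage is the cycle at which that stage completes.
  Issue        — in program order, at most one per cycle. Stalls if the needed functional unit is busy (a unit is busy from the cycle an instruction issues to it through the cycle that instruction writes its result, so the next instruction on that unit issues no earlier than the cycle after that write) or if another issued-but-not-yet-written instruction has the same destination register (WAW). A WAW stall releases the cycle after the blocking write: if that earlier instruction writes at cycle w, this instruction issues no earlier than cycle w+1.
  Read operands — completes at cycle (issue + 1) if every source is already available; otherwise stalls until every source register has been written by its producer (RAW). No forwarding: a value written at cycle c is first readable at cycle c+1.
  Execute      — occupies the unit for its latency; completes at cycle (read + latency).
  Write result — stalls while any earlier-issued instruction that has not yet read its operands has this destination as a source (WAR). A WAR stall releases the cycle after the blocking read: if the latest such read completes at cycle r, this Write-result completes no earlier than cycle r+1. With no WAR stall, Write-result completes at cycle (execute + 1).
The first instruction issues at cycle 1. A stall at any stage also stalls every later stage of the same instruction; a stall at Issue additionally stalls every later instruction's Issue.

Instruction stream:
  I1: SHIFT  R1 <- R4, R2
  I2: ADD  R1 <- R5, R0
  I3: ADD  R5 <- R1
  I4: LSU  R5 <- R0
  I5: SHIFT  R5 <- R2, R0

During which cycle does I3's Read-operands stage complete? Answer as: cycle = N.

I1: IS=1 RO=2 EX=3 WR=4
I2: IS=5 RO=6 EX=8 WR=9  [WAW R1: wait I1 write@4]
I3: IS=10 RO=11 EX=13 WR=14  [struct: ADD busy until I2 writes@9]
I4: IS=15 RO=16 EX=17 WR=18  [WAW R5: wait I3 write@14]
I5: IS=19 RO=20 EX=21 WR=22  [WAW R5: wait I4 write@18]

cycle = 11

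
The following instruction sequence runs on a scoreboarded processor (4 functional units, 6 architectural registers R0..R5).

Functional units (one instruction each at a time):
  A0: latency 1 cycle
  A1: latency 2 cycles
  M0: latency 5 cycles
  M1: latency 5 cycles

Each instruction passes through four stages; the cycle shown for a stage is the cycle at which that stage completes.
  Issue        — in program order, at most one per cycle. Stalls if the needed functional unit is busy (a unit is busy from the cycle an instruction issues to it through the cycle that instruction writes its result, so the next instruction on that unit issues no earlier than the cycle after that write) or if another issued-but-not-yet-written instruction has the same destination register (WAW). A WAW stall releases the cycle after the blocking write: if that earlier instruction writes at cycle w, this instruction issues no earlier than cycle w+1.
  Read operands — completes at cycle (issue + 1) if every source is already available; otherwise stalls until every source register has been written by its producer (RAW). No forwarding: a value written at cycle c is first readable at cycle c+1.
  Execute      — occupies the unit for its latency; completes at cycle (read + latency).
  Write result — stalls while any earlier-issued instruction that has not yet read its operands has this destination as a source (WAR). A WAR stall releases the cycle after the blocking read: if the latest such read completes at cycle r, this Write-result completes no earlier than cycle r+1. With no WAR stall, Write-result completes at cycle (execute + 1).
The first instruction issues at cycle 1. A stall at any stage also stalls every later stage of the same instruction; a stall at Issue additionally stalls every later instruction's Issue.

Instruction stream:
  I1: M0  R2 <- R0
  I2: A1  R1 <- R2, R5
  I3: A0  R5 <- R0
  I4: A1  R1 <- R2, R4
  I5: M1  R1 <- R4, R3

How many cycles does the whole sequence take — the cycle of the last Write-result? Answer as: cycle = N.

cycle = 25

[1] issue I1 (M0)
[2] I1 read-ops, issue I2 (A1)
[3] issue I3 (A0)
[4] I3 read-ops
[5] I3 finished on A0
[7] I1 finished on M0
[8] I1→R2
[9] I2 read-ops
[10] I3→R5
[11] I2 finished on A1
[12] I2→R1
[13] issue I4 (A1)
[14] I4 read-ops
[16] I4 finished on A1
[17] I4→R1
[18] issue I5 (M1)
[19] I5 read-ops
[24] I5 finished on M1
[25] I5→R1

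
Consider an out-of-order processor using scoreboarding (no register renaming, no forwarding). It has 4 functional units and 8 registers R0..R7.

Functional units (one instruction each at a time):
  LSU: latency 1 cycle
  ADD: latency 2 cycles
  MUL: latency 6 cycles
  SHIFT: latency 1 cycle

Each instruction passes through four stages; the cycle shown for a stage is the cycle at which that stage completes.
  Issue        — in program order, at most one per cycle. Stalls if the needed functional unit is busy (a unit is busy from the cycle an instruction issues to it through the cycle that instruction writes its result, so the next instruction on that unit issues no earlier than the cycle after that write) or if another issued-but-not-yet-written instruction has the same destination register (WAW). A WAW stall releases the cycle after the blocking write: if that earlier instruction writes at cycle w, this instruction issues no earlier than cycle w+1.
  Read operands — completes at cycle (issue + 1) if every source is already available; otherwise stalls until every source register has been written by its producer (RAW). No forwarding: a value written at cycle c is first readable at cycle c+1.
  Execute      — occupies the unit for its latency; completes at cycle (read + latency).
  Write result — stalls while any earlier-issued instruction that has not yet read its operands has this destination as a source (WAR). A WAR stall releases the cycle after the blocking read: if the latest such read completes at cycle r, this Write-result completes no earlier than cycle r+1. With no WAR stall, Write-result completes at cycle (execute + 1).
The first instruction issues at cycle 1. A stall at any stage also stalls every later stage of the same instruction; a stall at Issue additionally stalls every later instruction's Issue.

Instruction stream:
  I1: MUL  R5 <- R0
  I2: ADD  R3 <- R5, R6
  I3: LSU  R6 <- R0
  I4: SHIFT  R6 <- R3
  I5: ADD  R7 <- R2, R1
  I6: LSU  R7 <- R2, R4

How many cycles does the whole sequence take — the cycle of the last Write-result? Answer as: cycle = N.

  I1 | 1 | 2 | 8 | 9
  I2 | 2 | 10 | 12 | 13   RAW R5: wait I1 write@9
  I3 | 3 | 4 | 5 | 11   WAR R6: wait I2 read@10
  I4 | 12 | 14 | 15 | 16   WAW R6: wait I3 write@11 · RAW R3: wait I2 write@13
  I5 | 14 | 15 | 17 | 18   struct: ADD busy until I2 writes@13
  I6 | 19 | 20 | 21 | 22   WAW R7: wait I5 write@18

cycle = 22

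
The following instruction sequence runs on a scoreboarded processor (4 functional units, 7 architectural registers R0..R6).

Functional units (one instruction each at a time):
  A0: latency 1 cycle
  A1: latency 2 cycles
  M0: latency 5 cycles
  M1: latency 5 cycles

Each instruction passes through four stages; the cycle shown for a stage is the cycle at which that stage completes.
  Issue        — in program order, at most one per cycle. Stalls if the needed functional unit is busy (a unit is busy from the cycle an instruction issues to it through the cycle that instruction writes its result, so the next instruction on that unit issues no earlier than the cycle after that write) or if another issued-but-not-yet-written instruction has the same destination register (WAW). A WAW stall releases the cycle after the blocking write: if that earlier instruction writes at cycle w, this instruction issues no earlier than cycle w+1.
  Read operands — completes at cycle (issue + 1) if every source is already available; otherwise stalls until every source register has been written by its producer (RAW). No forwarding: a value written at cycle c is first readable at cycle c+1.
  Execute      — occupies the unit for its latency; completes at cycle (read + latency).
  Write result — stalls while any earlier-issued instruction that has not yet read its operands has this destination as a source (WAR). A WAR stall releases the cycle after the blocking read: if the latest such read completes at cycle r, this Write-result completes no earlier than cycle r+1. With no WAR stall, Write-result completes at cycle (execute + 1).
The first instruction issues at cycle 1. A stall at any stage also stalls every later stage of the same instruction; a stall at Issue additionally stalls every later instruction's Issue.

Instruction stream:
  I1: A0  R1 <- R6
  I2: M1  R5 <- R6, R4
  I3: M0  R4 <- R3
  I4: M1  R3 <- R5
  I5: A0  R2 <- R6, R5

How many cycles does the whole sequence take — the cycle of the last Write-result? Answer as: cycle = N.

1) issue 1, read 2, done 3, write 4
2) issue 2, read 3, done 8, write 9
3) issue 3, read 4, done 9, write 10
4) issue 10, read 11, done 16, write 17  <struct: M1 busy until I2 writes@9>
5) issue 11, read 12, done 13, write 14

cycle = 17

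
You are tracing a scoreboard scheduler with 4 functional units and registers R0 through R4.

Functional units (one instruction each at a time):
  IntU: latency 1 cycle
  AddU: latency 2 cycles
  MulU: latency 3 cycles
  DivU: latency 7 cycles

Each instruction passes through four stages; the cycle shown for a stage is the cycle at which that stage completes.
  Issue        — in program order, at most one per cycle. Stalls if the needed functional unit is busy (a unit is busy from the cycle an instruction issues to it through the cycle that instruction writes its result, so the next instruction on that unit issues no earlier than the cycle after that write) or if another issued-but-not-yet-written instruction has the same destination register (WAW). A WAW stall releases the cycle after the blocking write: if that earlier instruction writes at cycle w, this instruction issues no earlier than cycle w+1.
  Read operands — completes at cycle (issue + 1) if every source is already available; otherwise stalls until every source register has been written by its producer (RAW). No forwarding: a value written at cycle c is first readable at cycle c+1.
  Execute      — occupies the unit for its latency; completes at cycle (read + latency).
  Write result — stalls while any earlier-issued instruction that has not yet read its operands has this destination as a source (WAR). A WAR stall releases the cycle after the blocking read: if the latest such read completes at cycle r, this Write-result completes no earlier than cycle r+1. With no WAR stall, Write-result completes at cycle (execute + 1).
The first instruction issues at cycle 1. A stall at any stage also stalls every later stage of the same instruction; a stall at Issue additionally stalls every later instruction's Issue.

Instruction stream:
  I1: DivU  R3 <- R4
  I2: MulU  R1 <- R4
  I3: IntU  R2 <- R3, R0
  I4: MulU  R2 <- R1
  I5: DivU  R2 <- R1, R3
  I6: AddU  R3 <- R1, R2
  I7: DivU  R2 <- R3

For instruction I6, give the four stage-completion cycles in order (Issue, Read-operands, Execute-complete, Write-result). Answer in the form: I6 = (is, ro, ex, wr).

I6 = (21, 30, 32, 33)

[1] I1 dispatched to DivU
[2] I1 operands ready, I2 dispatched to MulU
[3] I2 operands ready, I3 dispatched to IntU
[6] I2 complete
[7] R1←I2
[9] I1 complete
[10] R3←I1
[11] I3 operands ready
[12] I3 complete
[13] R2←I3
[14] I4 dispatched to MulU
[15] I4 operands ready
[18] I4 complete
[19] R2←I4
[20] I5 dispatched to DivU
[21] I5 operands ready, I6 dispatched to AddU
[28] I5 complete
[29] R2←I5
[30] I6 operands ready, I7 dispatched to DivU
[32] I6 complete
[33] R3←I6
[34] I7 operands ready
[41] I7 complete
[42] R2←I7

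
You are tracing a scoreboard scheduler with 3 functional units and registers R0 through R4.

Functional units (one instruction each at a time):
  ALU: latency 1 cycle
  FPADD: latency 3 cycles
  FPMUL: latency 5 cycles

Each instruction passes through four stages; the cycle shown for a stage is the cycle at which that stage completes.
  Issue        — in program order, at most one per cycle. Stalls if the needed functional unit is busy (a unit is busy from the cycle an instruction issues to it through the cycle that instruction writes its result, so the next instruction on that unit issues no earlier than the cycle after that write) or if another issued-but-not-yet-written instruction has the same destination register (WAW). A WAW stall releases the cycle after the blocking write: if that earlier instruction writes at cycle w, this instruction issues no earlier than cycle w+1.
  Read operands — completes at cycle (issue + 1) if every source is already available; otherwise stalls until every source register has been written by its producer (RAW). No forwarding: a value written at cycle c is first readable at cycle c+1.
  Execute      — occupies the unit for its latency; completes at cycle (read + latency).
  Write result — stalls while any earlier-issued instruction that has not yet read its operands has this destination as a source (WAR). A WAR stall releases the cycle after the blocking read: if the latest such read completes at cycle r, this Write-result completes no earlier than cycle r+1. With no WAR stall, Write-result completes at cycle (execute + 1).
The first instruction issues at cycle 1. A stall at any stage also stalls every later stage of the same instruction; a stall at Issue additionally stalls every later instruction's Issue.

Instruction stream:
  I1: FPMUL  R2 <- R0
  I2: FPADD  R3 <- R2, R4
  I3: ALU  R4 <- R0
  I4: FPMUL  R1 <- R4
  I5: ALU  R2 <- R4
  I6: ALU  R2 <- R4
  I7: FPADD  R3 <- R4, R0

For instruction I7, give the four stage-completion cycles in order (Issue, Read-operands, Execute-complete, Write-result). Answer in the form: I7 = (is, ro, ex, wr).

I1  is:1  ro:2  ex:7  wr:8
I2  is:2  ro:9  ex:12  wr:13  — RAW R2: wait I1 write@8
I3  is:3  ro:4  ex:5  wr:10  — WAR R4: wait I2 read@9
I4  is:9  ro:11  ex:16  wr:17  — struct: FPMUL busy until I1 writes@8, RAW R4: wait I3 write@10
I5  is:11  ro:12  ex:13  wr:14  — struct: ALU busy until I3 writes@10
I6  is:15  ro:16  ex:17  wr:18  — struct: ALU busy until I5 writes@14
I7  is:16  ro:17  ex:20  wr:21

I7 = (16, 17, 20, 21)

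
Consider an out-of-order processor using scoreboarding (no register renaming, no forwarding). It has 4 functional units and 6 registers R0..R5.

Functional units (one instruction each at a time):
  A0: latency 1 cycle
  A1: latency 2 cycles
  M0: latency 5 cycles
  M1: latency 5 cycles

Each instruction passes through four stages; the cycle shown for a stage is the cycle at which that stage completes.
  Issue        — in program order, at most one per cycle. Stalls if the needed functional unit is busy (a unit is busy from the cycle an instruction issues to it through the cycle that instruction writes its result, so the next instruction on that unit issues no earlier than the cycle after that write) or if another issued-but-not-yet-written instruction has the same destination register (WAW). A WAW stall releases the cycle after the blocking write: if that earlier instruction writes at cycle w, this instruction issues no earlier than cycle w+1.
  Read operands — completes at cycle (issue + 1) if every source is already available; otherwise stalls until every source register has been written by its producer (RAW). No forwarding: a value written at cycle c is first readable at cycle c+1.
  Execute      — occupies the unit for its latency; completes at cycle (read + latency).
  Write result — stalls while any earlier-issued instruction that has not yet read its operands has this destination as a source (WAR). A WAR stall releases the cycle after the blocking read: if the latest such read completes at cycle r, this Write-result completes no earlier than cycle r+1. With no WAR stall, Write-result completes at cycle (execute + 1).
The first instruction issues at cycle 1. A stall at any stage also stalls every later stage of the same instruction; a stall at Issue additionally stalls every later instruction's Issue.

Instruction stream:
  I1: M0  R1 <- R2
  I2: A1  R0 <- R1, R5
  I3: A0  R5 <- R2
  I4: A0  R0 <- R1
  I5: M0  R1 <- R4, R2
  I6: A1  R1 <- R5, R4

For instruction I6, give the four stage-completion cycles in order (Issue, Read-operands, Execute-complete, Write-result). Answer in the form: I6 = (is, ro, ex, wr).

I1  is:1  ro:2  ex:7  wr:8
I2  is:2  ro:9  ex:11  wr:12  — RAW R1: wait I1 write@8
I3  is:3  ro:4  ex:5  wr:10  — WAR R5: wait I2 read@9
I4  is:13  ro:14  ex:15  wr:16  — WAW R0: wait I2 write@12
I5  is:14  ro:15  ex:20  wr:21
I6  is:22  ro:23  ex:25  wr:26  — WAW R1: wait I5 write@21

I6 = (22, 23, 25, 26)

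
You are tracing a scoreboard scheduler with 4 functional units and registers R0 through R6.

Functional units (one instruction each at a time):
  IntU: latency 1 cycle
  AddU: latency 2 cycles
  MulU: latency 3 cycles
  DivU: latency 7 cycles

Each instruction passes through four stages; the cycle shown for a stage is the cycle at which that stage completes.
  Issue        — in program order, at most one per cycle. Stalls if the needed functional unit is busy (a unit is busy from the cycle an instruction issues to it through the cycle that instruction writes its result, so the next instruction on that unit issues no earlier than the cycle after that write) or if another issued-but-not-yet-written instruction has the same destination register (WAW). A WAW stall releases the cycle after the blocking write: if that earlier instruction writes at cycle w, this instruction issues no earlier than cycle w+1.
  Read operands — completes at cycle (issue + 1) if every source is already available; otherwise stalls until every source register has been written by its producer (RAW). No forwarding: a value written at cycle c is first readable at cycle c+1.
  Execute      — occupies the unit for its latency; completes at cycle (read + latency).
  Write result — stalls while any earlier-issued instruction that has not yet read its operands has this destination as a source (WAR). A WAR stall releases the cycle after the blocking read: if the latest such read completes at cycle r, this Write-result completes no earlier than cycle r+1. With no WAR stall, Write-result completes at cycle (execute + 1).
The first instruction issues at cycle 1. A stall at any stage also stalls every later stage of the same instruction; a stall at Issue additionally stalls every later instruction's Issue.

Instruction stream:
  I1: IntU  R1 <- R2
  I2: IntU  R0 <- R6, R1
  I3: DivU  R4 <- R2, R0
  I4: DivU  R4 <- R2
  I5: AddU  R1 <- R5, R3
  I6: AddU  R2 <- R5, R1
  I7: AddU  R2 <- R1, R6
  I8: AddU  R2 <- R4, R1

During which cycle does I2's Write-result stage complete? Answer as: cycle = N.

cycle = 8

cycle 1: I1→IntU
cycle 2: I1 RO
cycle 3: I1 EX
cycle 4: I1 WR R1
cycle 5: I2→IntU
cycle 6: I2 RO, I3→DivU
cycle 7: I2 EX
cycle 8: I2 WR R0
cycle 9: I3 RO
cycle 16: I3 EX
cycle 17: I3 WR R4
cycle 18: I4→DivU
cycle 19: I4 RO, I5→AddU
cycle 20: I5 RO
cycle 22: I5 EX
cycle 23: I5 WR R1
cycle 24: I6→AddU
cycle 25: I6 RO
cycle 26: I4 EX
cycle 27: I4 WR R4, I6 EX
cycle 28: I6 WR R2
cycle 29: I7→AddU
cycle 30: I7 RO
cycle 32: I7 EX
cycle 33: I7 WR R2
cycle 34: I8→AddU
cycle 35: I8 RO
cycle 37: I8 EX
cycle 38: I8 WR R2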